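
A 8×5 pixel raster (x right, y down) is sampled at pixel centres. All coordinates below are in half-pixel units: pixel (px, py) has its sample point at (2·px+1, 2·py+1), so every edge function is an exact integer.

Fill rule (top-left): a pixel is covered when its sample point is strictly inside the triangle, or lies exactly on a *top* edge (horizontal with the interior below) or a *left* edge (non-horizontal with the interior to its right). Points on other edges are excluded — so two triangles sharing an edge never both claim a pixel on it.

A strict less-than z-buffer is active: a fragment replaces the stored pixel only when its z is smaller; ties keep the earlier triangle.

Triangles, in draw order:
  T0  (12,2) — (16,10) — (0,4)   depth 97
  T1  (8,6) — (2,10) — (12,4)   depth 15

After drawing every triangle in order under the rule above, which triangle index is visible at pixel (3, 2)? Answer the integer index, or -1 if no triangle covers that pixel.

T0:
  2·area = 104
  edge (12, 2)→(16, 10): d=(4,8) right/bottom  bias=-1
  edge (16, 10)→(0, 4): d=(-16,-6) top-left  bias=+0
  edge (0, 4)→(12, 2): d=(12,-2) top-left  bias=+0
    (3,1)@(7, 3): e=[44,58,2] → X
    (4,1)@(9, 3): e=[28,70,6] → X
    (5,1)@(11, 3): e=[12,82,10] → X
    (6,1)@(13, 3): e=[-4,94,14] → .
    (1,2)@(3, 5): e=[84,2,18] → X
    (2,2)@(5, 5): e=[68,14,22] → X
    (6,2)@(13, 5): e=[4,62,38] → X
    (7,2)@(15, 5): e=[-12,74,42] → .
    (1,3)@(3, 7): e=[92,-30,42] → .
    (2,3)@(5, 7): e=[76,-18,46] → .
    (3,3)@(7, 7): e=[60,-6,50] → .
    (4,3)@(9, 7): e=[44,6,54] → X
  covered (13 px):
    . . . . . . . .
    . . . X X X . .
    . X X X X X X .
    . . . . X X X .
    . . . . . . . X
T1:
  2·area = 4  (B↔C swapped to make it positive)
  edge (8, 6)→(12, 4): d=(4,-2) top-left  bias=+0
  edge (12, 4)→(2, 10): d=(-10,6) right/bottom  bias=-1
  edge (2, 10)→(8, 6): d=(6,-4) top-left  bias=+0
    (3,3)@(7, 7): e=[2,0,2] → .  [on edge]
  covered (0 px):
    . . . . . . . .
    . . . . . . . .
    . . . . . . . .
    . . . . . . . .
    . . . . . . . .

Z-buffer (winner per pixel, '.' = empty):
  . . . . . . . .
  . . . 0 0 0 . .
  . 0 0 0 0 0 0 .
  . . . . 0 0 0 .
  . . . . . . . 0

Final: 0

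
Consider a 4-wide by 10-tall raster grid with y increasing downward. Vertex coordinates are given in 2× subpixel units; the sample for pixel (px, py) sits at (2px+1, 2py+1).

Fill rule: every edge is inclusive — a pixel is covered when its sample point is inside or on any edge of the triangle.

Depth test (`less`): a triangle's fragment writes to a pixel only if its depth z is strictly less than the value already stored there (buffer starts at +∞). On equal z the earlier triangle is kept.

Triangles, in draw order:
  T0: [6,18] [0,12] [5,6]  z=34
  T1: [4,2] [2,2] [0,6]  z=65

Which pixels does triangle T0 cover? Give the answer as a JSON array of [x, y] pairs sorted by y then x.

T0:
  2·area = 66
  edge (6, 18)→(0, 12): d=(-6,-6) inclusive
  edge (0, 12)→(5, 6): d=(5,-6) inclusive
  edge (5, 6)→(6, 18): d=(1,12) inclusive
    (2,3)@(5, 7): e=[60,5,1] → X
    (3,3)@(7, 7): e=[72,17,-23] → .
    (1,4)@(3, 9): e=[36,3,27] → X
    (3,4)@(7, 9): e=[60,27,-21] → .
    (0,5)@(1, 11): e=[12,1,53] → X
    (3,5)@(7, 11): e=[48,37,-19] → .
    (0,6)@(1, 13): e=[0,11,55] → X  [on edge]
    (3,6)@(7, 13): e=[36,47,-17] → .
    (0,7)@(1, 15): e=[-12,21,57] → .
    (1,7)@(3, 15): e=[0,33,33] → X  [on edge]
    (3,7)@(7, 15): e=[24,57,-15] → .
    (1,8)@(3, 17): e=[-12,43,35] → .
    (2,8)@(5, 17): e=[0,55,11] → X  [on edge]
    (3,9)@(7, 19): e=[0,77,-11] → .  [on edge]
  covered (12 px):
    . . . .
    . . . .
    . . . .
    . . X .
    . X X .
    X X X .
    X X X .
    . X X .
    . . X .
    . . . .
T1:
  2·area = 8  (B↔C swapped to make it positive)
  edge (4, 2)→(0, 6): d=(-4,4) inclusive
  edge (0, 6)→(2, 2): d=(2,-4) inclusive
  edge (2, 2)→(4, 2): d=(2,0) inclusive
    (2,0)@(5, 1): e=[0,10,-2] → .  [on edge]
    (1,1)@(3, 3): e=[0,6,2] → X  [on edge]
    (2,1)@(5, 3): e=[-8,14,2] → .
    (0,2)@(1, 5): e=[0,2,6] → X  [on edge]
    (1,2)@(3, 5): e=[-8,10,6] → .
    (0,3)@(1, 7): e=[-8,6,10] → .
  covered (2 px):
    . . . .
    . X . .
    X . . .
    . . . .
    . . . .
    . . . .
    . . . .
    . . . .
    . . . .
    . . . .

Answer: [[2,3],[1,4],[2,4],[0,5],[1,5],[2,5],[0,6],[1,6],[2,6],[1,7],[2,7],[2,8]]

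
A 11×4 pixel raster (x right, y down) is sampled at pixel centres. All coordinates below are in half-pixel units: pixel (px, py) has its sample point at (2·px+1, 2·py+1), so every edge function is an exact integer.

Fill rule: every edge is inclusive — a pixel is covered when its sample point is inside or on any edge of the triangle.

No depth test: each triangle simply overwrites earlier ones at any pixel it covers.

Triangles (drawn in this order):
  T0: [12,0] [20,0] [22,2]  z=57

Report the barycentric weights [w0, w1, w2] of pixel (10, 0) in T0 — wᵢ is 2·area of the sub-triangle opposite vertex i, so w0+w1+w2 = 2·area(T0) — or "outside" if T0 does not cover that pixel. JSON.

T0:
  2·area = 16
  edge (12, 0)→(20, 0): d=(8,0) inclusive
  edge (20, 0)→(22, 2): d=(2,2) inclusive
  edge (22, 2)→(12, 0): d=(-10,-2) inclusive
    (8,0)@(17, 1): e=[8,8,0] → █  [on edge]
    (9,0)@(19, 1): e=[8,4,4] → █
    (10,0)@(21, 1): e=[8,0,8] → █  [on edge]
    (8,1)@(17, 3): e=[24,12,-20] → ·
    (9,1)@(19, 3): e=[24,8,-16] → ·
    (10,1)@(21, 3): e=[24,4,-12] → ·
  covered (3 px):
    · · · · · · · · █ █ █
    · · · · · · · · · · ·
    · · · · · · · · · · ·
    · · · · · · · · · · ·

Final: [0,8,8]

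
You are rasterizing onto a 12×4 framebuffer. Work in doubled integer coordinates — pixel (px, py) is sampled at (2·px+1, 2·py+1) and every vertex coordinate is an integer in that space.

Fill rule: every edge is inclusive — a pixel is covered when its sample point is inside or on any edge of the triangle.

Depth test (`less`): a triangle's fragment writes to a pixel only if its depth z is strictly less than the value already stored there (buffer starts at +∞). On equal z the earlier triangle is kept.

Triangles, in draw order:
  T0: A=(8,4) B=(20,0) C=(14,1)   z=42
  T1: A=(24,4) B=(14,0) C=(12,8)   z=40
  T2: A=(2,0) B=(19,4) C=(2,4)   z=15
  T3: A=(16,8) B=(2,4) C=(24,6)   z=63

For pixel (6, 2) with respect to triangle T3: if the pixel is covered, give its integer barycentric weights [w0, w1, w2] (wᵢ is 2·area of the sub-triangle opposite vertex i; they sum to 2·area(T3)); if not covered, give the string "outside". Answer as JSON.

T0:
  2·area = 12  (B↔C swapped to make it positive)
  edge (8, 4)→(14, 1): d=(6,-3) inclusive
  edge (14, 1)→(20, 0): d=(6,-1) inclusive
  edge (20, 0)→(8, 4): d=(-12,4) inclusive
    (7,0)@(15, 1): e=[3,1,8] → X
    (8,0)@(17, 1): e=[9,3,0] → X  [on edge]
    (9,0)@(19, 1): e=[15,5,-8] → .
    (5,1)@(11, 3): e=[3,9,0] → X  [on edge]
    (6,1)@(13, 3): e=[9,11,-8] → .
    (7,1)@(15, 3): e=[15,13,-16] → .
    (8,1)@(17, 3): e=[21,15,-24] → .
    (2,2)@(5, 5): e=[-3,15,0] → .  [on edge]
    (5,2)@(11, 5): e=[15,21,-24] → .
  covered (3 px):
    . . . . . . . X X . . .
    . . . . . X . . . . . .
    . . . . . . . . . . . .
    . . . . . . . . . . . .
T1:
  2·area = 88  (B↔C swapped to make it positive)
  edge (24, 4)→(12, 8): d=(-12,4) inclusive
  edge (12, 8)→(14, 0): d=(2,-8) inclusive
  edge (14, 0)→(24, 4): d=(10,4) inclusive
    (7,0)@(15, 1): e=[72,10,6] → X
    (8,0)@(17, 1): e=[64,26,-2] → .
    (7,1)@(15, 3): e=[48,14,26] → X
    (8,1)@(17, 3): e=[40,30,18] → X
    (9,1)@(19, 3): e=[32,46,10] → X
    (10,1)@(21, 3): e=[24,62,2] → X
    (11,1)@(23, 3): e=[16,78,-6] → .
    (6,2)@(13, 5): e=[32,2,54] → X
    (10,2)@(21, 5): e=[0,66,22] → X  [on edge]
    (11,2)@(23, 5): e=[-8,82,14] → .
    (6,3)@(13, 7): e=[8,6,74] → X
    (7,3)@(15, 7): e=[0,22,66] → X  [on edge]
  covered (12 px):
    . . . . . . . X . . . .
    . . . . . . . X X X X .
    . . . . . . X X X X X .
    . . . . . . X X . . . .
T2:
  2·area = 68
  edge (2, 0)→(19, 4): d=(17,4) inclusive
  edge (19, 4)→(2, 4): d=(-17,0) inclusive
  edge (2, 4)→(2, 0): d=(0,-4) inclusive
    (1,0)@(3, 1): e=[13,51,4] → X
    (2,0)@(5, 1): e=[5,51,12] → X
    (3,0)@(7, 1): e=[-3,51,20] → .
    (1,1)@(3, 3): e=[47,17,4] → X
    (3,1)@(7, 3): e=[31,17,20] → X
    (4,1)@(9, 3): e=[23,17,28] → X
    (5,1)@(11, 3): e=[15,17,36] → X
    (6,1)@(13, 3): e=[7,17,44] → X
    (7,1)@(15, 3): e=[-1,17,52] → .
    (1,2)@(3, 5): e=[81,-17,4] → .
    (2,2)@(5, 5): e=[73,-17,12] → .
    (3,2)@(7, 5): e=[65,-17,20] → .
  covered (8 px):
    . X X . . . . . . . . .
    . X X X X X X . . . . .
    . . . . . . . . . . . .
    . . . . . . . . . . . .
T3:
  2·area = 60
  edge (16, 8)→(2, 4): d=(-14,-4) inclusive
  edge (2, 4)→(24, 6): d=(22,2) inclusive
  edge (24, 6)→(16, 8): d=(-8,2) inclusive
    (3,2)@(7, 5): e=[6,12,42] → X
    (4,2)@(9, 5): e=[14,8,38] → X
    (5,2)@(11, 5): e=[22,4,34] → X
    (6,2)@(13, 5): e=[30,0,30] → X  [on edge]
    (7,2)@(15, 5): e=[38,-4,26] → .
    (3,3)@(7, 7): e=[-22,56,26] → .
    (4,3)@(9, 7): e=[-14,52,22] → .
    (5,3)@(11, 7): e=[-6,48,18] → .
    (6,3)@(13, 7): e=[2,44,14] → X
    (7,3)@(15, 7): e=[10,40,10] → X
    (8,3)@(17, 7): e=[18,36,6] → X
    (9,3)@(19, 7): e=[26,32,2] → X
  covered (8 px):
    . . . . . . . . . . . .
    . . . . . . . . . . . .
    . . . X X X X . . . . .
    . . . . . . X X X X . .

Answer: [0,30,30]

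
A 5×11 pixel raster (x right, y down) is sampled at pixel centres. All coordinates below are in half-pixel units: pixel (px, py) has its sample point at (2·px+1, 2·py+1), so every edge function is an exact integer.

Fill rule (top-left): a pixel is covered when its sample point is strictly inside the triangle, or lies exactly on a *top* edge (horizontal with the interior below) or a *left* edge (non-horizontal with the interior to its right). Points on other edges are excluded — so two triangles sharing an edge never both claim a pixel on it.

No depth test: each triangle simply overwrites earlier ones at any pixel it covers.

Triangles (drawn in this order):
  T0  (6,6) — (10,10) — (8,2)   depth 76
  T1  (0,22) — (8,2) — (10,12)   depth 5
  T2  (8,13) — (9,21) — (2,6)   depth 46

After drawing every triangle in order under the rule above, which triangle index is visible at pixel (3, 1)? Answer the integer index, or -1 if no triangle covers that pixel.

T0:
  2·area = 24  (B↔C swapped to make it positive)
  edge (6, 6)→(8, 2): d=(2,-4) top-left  bias=+0
  edge (8, 2)→(10, 10): d=(2,8) right/bottom  bias=-1
  edge (10, 10)→(6, 6): d=(-4,-4) top-left  bias=+0
    (0,0)@(1, 1): e=[-30,54,0] → ·  [on edge]
    (1,1)@(3, 3): e=[-18,42,0] → ·  [on edge]
    (2,2)@(5, 5): e=[-6,30,0] → ·  [on edge]
    (3,2)@(7, 5): e=[2,14,8] → █
    (4,2)@(9, 5): e=[10,-2,16] → ·
    (3,3)@(7, 7): e=[6,18,0] → █  [on edge]
    (4,3)@(9, 7): e=[14,2,8] → █
    (3,4)@(7, 9): e=[10,22,-8] → ·
    (4,4)@(9, 9): e=[18,6,0] → █  [on edge]
    (4,5)@(9, 11): e=[22,10,-8] → ·
  covered (4 px):
    · · · · ·
    · · · · ·
    · · · █ ·
    · · · █ █
    · · · · █
    · · · · ·
    · · · · ·
    · · · · ·
    · · · · ·
    · · · · ·
    · · · · ·
T1:
  2·area = 120
  edge (0, 22)→(8, 2): d=(8,-20) top-left  bias=+0
  edge (8, 2)→(10, 12): d=(2,10) right/bottom  bias=-1
  edge (10, 12)→(0, 22): d=(-10,10) right/bottom  bias=-1
    (3,2)@(7, 5): e=[4,16,100] → █
    (4,2)@(9, 5): e=[44,-4,80] → ·
    (3,3)@(7, 7): e=[20,20,80] → █
    (4,3)@(9, 7): e=[60,0,60] → ·  [on edge]
    (3,4)@(7, 9): e=[36,24,60] → █
    (4,4)@(9, 9): e=[76,4,40] → █
    (2,5)@(5, 11): e=[12,48,60] → █
    (2,6)@(5, 13): e=[28,52,40] → █
    (4,6)@(9, 13): e=[108,12,0] → ·  [on edge]
    (1,7)@(3, 15): e=[4,76,40] → █
    (3,7)@(7, 15): e=[84,36,0] → ·  [on edge]
    (1,8)@(3, 17): e=[20,80,20] → █
    (2,8)@(5, 17): e=[60,60,0] → ·  [on edge]
    (1,9)@(3, 19): e=[36,84,0] → ·  [on edge]
    (0,10)@(1, 21): e=[12,108,0] → ·  [on edge]
  covered (12 px):
    · · · · ·
    · · · · ·
    · · · █ ·
    · · · █ ·
    · · · █ █
    · · █ █ █
    · · █ █ ·
    · █ █ · ·
    · █ · · ·
    · · · · ·
    · · · · ·
T2:
  2·area = 41
  edge (8, 13)→(9, 21): d=(1,8) right/bottom  bias=-1
  edge (9, 21)→(2, 6): d=(-7,-15) top-left  bias=+0
  edge (2, 6)→(8, 13): d=(6,7) right/bottom  bias=-1
    (3,2)@(7, 5): e=[0,82,-41] → ·  [on edge]
    (2,5)@(5, 11): e=[22,10,9] → █
    (3,5)@(7, 11): e=[6,40,-5] → ·
    (2,6)@(5, 13): e=[24,-4,21] → ·
    (3,6)@(7, 13): e=[8,26,7] → █
    (4,6)@(9, 13): e=[-8,56,-7] → ·
    (3,7)@(7, 15): e=[10,12,19] → █
    (4,7)@(9, 15): e=[-6,42,5] → ·
    (3,8)@(7, 17): e=[12,-2,31] → ·
    (4,10)@(9, 21): e=[0,0,41] → ·  [on edge]
  covered (3 px):
    · · · · ·
    · · · · ·
    · · · · ·
    · · · · ·
    · · · · ·
    · · █ · ·
    · · · █ ·
    · · · █ ·
    · · · · ·
    · · · · ·
    · · · · ·

Z-buffer (winner per pixel, '.' = empty):
  . . . . .
  . . . . .
  . . . 1 .
  . . . 1 0
  . . . 1 1
  . . 2 1 1
  . . 1 2 .
  . 1 1 2 .
  . 1 . . .
  . . . . .
  . . . . .

Answer: -1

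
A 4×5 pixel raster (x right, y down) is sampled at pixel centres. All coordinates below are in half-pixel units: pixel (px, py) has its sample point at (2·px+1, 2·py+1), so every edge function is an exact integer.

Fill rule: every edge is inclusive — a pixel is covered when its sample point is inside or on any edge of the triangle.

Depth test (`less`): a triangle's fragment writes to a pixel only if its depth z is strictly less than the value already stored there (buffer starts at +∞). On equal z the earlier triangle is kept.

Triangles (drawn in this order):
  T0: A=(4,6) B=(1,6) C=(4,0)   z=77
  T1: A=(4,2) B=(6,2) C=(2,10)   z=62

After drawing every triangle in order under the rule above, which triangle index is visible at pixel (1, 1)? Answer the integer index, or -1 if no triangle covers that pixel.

T0:
  2·area = 18
  edge (4, 6)→(1, 6): d=(-3,0) inclusive
  edge (1, 6)→(4, 0): d=(3,-6) inclusive
  edge (4, 0)→(4, 6): d=(0,6) inclusive
    (1,1)@(3, 3): e=[9,3,6] → X
    (2,1)@(5, 3): e=[9,15,-6] → .
    (1,2)@(3, 5): e=[3,9,6] → X
    (2,2)@(5, 5): e=[3,21,-6] → .
    (1,3)@(3, 7): e=[-3,15,6] → .
  covered (2 px):
    . . . .
    . X . .
    . X . .
    . . . .
    . . . .
T1:
  2·area = 16
  edge (4, 2)→(6, 2): d=(2,0) inclusive
  edge (6, 2)→(2, 10): d=(-4,8) inclusive
  edge (2, 10)→(4, 2): d=(2,-8) inclusive
    (2,1)@(5, 3): e=[2,4,10] → X
    (3,1)@(7, 3): e=[2,-12,26] → .
    (2,2)@(5, 5): e=[6,-4,14] → .
    (1,3)@(3, 7): e=[10,4,2] → X
    (2,3)@(5, 7): e=[10,-12,18] → .
    (1,4)@(3, 9): e=[14,-4,6] → .
  covered (2 px):
    . . . .
    . . X .
    . . . .
    . X . .
    . . . .

Z-buffer (winner per pixel, '.' = empty):
  . . . .
  . 0 1 .
  . 0 . .
  . 1 . .
  . . . .

Answer: 0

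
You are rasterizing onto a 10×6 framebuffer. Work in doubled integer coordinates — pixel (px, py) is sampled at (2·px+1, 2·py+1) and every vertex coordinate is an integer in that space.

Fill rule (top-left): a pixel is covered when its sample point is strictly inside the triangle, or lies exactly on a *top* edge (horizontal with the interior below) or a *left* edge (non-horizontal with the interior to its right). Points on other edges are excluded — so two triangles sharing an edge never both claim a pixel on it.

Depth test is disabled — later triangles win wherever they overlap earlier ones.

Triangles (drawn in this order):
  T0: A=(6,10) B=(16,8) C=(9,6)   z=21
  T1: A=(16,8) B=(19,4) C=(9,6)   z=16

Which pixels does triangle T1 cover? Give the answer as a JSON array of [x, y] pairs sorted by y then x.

T0:
  2·area = 34  (B↔C swapped to make it positive)
  edge (6, 10)→(9, 6): d=(3,-4) top-left  bias=+0
  edge (9, 6)→(16, 8): d=(7,2) right/bottom  bias=-1
  edge (16, 8)→(6, 10): d=(-10,2) right/bottom  bias=-1
    (4,3)@(9, 7): e=[3,7,24] → #
    (5,3)@(11, 7): e=[11,3,20] → #
    (6,3)@(13, 7): e=[19,-1,16] → ·
    (3,4)@(7, 9): e=[1,25,8] → #
    (5,4)@(11, 9): e=[17,17,0] → ·  [on edge]
    (0,5)@(1, 11): e=[-17,51,0] → ·  [on edge]
    (3,5)@(7, 11): e=[7,39,-12] → ·
    (4,5)@(9, 11): e=[15,35,-16] → ·
  covered (4 px):
    · · · · · · · · · ·
    · · · · · · · · · ·
    · · · · · · · · · ·
    · · · · # # · · · ·
    · · · # # · · · · ·
    · · · · · · · · · ·
T1:
  2·area = 34  (B↔C swapped to make it positive)
  edge (16, 8)→(9, 6): d=(-7,-2) top-left  bias=+0
  edge (9, 6)→(19, 4): d=(10,-2) top-left  bias=+0
  edge (19, 4)→(16, 8): d=(-3,4) right/bottom  bias=-1
    (7,2)@(15, 5): e=[19,2,13] → #
    (8,2)@(17, 5): e=[23,6,5] → #
    (9,2)@(19, 5): e=[27,10,-3] → ·
    (6,3)@(13, 7): e=[1,18,15] → #
    (8,3)@(17, 7): e=[9,26,-1] → ·
    (6,4)@(13, 9): e=[-13,38,9] → ·
    (7,4)@(15, 9): e=[-9,42,1] → ·
  covered (4 px):
    · · · · · · · · · ·
    · · · · · · · · · ·
    · · · · · · · # # ·
    · · · · · · # # · ·
    · · · · · · · · · ·
    · · · · · · · · · ·

Result: [[7,2],[8,2],[6,3],[7,3]]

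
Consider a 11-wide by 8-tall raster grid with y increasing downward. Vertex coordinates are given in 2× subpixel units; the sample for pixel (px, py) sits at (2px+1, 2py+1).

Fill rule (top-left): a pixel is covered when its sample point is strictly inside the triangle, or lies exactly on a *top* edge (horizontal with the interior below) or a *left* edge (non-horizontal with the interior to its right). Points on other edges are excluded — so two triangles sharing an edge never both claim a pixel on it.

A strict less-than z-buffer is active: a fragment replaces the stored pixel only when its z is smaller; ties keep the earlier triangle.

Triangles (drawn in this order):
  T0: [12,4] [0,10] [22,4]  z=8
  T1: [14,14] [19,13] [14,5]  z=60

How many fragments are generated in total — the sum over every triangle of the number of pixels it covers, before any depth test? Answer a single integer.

T0:
  2·area = 60  (B↔C swapped to make it positive)
  edge (12, 4)→(22, 4): d=(10,0) top-left  bias=+0
  edge (22, 4)→(0, 10): d=(-22,6) right/bottom  bias=-1
  edge (0, 10)→(12, 4): d=(12,-6) top-left  bias=+0
    (5,2)@(11, 5): e=[10,44,6] → X
    (6,2)@(13, 5): e=[10,32,18] → X
    (7,2)@(15, 5): e=[10,20,30] → X
    (8,2)@(17, 5): e=[10,8,42] → X
    (9,2)@(19, 5): e=[10,-4,54] → .
    (3,3)@(7, 7): e=[30,24,6] → X
    (4,3)@(9, 7): e=[30,12,18] → X
    (5,3)@(11, 7): e=[30,0,30] → .  [on edge]
    (6,3)@(13, 7): e=[30,-12,42] → .
    (7,3)@(15, 7): e=[30,-24,54] → .
    (8,3)@(17, 7): e=[30,-36,66] → .
    (1,4)@(3, 9): e=[50,4,6] → X
  covered (7 px):
    . . . . . . . . . . .
    . . . . . . . . . . .
    . . . . . X X X X . .
    . . . X X . . . . . .
    . X . . . . . . . . .
    . . . . . . . . . . .
    . . . . . . . . . . .
    . . . . . . . . . . .
T1:
  2·area = 45  (B↔C swapped to make it positive)
  edge (14, 14)→(14, 5): d=(0,-9) top-left  bias=+0
  edge (14, 5)→(19, 13): d=(5,8) right/bottom  bias=-1
  edge (19, 13)→(14, 14): d=(-5,1) right/bottom  bias=-1
    (7,3)@(15, 7): e=[9,2,34] → X
    (8,3)@(17, 7): e=[27,-14,32] → .
    (7,4)@(15, 9): e=[9,12,24] → X
    (8,4)@(17, 9): e=[27,-4,22] → .
    (7,5)@(15, 11): e=[9,22,14] → X
    (8,5)@(17, 11): e=[27,6,12] → X
    (9,5)@(19, 11): e=[45,-10,10] → .
    (7,6)@(15, 13): e=[9,32,4] → X
    (9,6)@(19, 13): e=[45,0,0] → .  [on edge]
    (4,7)@(9, 15): e=[-45,90,0] → .  [on edge]
    (7,7)@(15, 15): e=[9,42,-6] → .
    (8,7)@(17, 15): e=[27,26,-8] → .
  covered (6 px):
    . . . . . . . . . . .
    . . . . . . . . . . .
    . . . . . . . . . . .
    . . . . . . . X . . .
    . . . . . . . X . . .
    . . . . . . . X X . .
    . . . . . . . X X . .
    . . . . . . . . . . .

Final: 13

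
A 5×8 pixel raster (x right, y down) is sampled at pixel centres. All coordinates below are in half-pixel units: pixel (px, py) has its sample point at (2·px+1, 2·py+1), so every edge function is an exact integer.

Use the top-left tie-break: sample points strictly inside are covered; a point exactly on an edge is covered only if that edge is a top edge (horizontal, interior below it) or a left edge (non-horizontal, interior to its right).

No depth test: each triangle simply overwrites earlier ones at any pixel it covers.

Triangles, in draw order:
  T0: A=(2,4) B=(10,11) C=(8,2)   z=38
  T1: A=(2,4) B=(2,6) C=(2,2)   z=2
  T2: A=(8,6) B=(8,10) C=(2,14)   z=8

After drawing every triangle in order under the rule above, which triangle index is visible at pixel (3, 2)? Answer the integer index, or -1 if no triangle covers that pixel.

T0:
  2·area = 58  (B↔C swapped to make it positive)
  edge (2, 4)→(8, 2): d=(6,-2) top-left  bias=+0
  edge (8, 2)→(10, 11): d=(2,9) right/bottom  bias=-1
  edge (10, 11)→(2, 4): d=(-8,-7) top-left  bias=+0
    (2,1)@(5, 3): e=[0,29,29] → █  [on edge]
    (3,1)@(7, 3): e=[4,11,43] → █
    (4,1)@(9, 3): e=[8,-7,57] → ·
    (2,2)@(5, 5): e=[12,33,13] → █
    (4,2)@(9, 5): e=[20,-3,41] → ·
    (2,3)@(5, 7): e=[24,37,-3] → ·
    (3,3)@(7, 7): e=[28,19,11] → █
    (4,3)@(9, 7): e=[32,1,25] → █
    (3,4)@(7, 9): e=[40,23,-5] → ·
    (4,4)@(9, 9): e=[44,5,9] → █
    (4,5)@(9, 11): e=[56,9,-7] → ·
  covered (7 px):
    · · · · ·
    · · █ █ ·
    · · █ █ ·
    · · · █ █
    · · · · █
    · · · · ·
    · · · · ·
    · · · · ·
T1:
  degenerate (2·area = 0) — covers nothing
T2:
  2·area = 24
  edge (8, 6)→(8, 10): d=(0,4) right/bottom  bias=-1
  edge (8, 10)→(2, 14): d=(-6,4) right/bottom  bias=-1
  edge (2, 14)→(8, 6): d=(6,-8) top-left  bias=+0
    (3,4)@(7, 9): e=[4,10,10] → █
    (4,4)@(9, 9): e=[-4,2,26] → ·
    (2,5)@(5, 11): e=[12,6,6] → █
    (3,5)@(7, 11): e=[4,-2,22] → ·
    (1,6)@(3, 13): e=[20,2,2] → █
    (2,6)@(5, 13): e=[12,-6,18] → ·
    (1,7)@(3, 15): e=[20,-10,14] → ·
  covered (3 px):
    · · · · ·
    · · · · ·
    · · · · ·
    · · · · ·
    · · · █ ·
    · · █ · ·
    · █ · · ·
    · · · · ·

Z-buffer (winner per pixel, '.' = empty):
  . . . . .
  . . 0 0 .
  . . 0 0 .
  . . . 0 0
  . . . 2 0
  . . 2 . .
  . 2 . . .
  . . . . .

Result: 0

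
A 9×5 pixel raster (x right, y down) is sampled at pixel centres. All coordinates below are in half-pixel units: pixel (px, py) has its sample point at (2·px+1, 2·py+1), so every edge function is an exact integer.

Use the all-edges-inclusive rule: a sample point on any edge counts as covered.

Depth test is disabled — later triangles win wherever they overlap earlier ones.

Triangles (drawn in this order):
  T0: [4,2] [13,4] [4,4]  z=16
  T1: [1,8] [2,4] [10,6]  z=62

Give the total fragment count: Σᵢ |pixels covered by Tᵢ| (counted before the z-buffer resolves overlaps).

T0:
  2·area = 18
  edge (4, 2)→(13, 4): d=(9,2) inclusive
  edge (13, 4)→(4, 4): d=(-9,0) inclusive
  edge (4, 4)→(4, 2): d=(0,-2) inclusive
    (2,1)@(5, 3): e=[7,9,2] → #
    (3,1)@(7, 3): e=[3,9,6] → #
    (4,1)@(9, 3): e=[-1,9,10] → ·
    (2,2)@(5, 5): e=[25,-9,2] → ·
    (3,2)@(7, 5): e=[21,-9,6] → ·
  covered (2 px):
    · · · · · · · · ·
    · · # # · · · · ·
    · · · · · · · · ·
    · · · · · · · · ·
    · · · · · · · · ·
T1:
  2·area = 34
  edge (1, 8)→(2, 4): d=(1,-4) inclusive
  edge (2, 4)→(10, 6): d=(8,2) inclusive
  edge (10, 6)→(1, 8): d=(-9,2) inclusive
    (1,2)@(3, 5): e=[5,6,23] → #
    (2,2)@(5, 5): e=[13,2,19] → #
    (3,2)@(7, 5): e=[21,-2,15] → ·
    (1,3)@(3, 7): e=[7,22,5] → #
    (3,3)@(7, 7): e=[23,14,-3] → ·
    (1,4)@(3, 9): e=[9,38,-13] → ·
    (2,4)@(5, 9): e=[17,34,-17] → ·
  covered (4 px):
    · · · · · · · · ·
    · · · · · · · · ·
    · # # · · · · · ·
    · # # · · · · · ·
    · · · · · · · · ·

Result: 6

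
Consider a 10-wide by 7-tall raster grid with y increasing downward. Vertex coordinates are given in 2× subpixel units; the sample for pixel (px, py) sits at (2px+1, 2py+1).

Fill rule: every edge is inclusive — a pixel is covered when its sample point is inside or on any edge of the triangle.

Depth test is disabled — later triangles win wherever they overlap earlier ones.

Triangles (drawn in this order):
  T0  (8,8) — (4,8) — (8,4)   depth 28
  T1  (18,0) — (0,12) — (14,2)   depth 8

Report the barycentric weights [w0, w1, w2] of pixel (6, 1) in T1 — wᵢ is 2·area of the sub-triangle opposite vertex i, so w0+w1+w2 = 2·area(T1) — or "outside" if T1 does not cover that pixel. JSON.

T0:
  2·area = 16
  edge (8, 8)→(4, 8): d=(-4,0) inclusive
  edge (4, 8)→(8, 4): d=(4,-4) inclusive
  edge (8, 4)→(8, 8): d=(0,4) inclusive
    (5,0)@(11, 1): e=[28,0,-12] → ·  [on edge]
    (4,1)@(9, 3): e=[20,0,-4] → ·  [on edge]
    (3,2)@(7, 5): e=[12,0,4] → #  [on edge]
    (4,2)@(9, 5): e=[12,8,-4] → ·
    (2,3)@(5, 7): e=[4,0,12] → #  [on edge]
    (4,3)@(9, 7): e=[4,16,-4] → ·
    (1,4)@(3, 9): e=[-4,0,20] → ·  [on edge]
    (2,4)@(5, 9): e=[-4,8,12] → ·
    (3,4)@(7, 9): e=[-4,16,4] → ·
    (0,5)@(1, 11): e=[-12,0,28] → ·  [on edge]
  covered (3 px):
    · · · · · · · · · ·
    · · · · · · · · · ·
    · · · # · · · · · ·
    · · # # · · · · · ·
    · · · · · · · · · ·
    · · · · · · · · · ·
    · · · · · · · · · ·
T1:
  2·area = 12
  edge (18, 0)→(0, 12): d=(-18,12) inclusive
  edge (0, 12)→(14, 2): d=(14,-10) inclusive
  edge (14, 2)→(18, 0): d=(4,-2) inclusive
    (6,1)@(13, 3): e=[6,4,2] → #
    (7,1)@(15, 3): e=[-18,24,6] → ·
    (6,2)@(13, 5): e=[-30,32,10] → ·
    (3,3)@(7, 7): e=[6,0,6] → #  [on edge]
    (4,3)@(9, 7): e=[-18,20,10] → ·
    (3,4)@(7, 9): e=[-30,28,14] → ·
  covered (2 px):
    · · · · · · · · · ·
    · · · · · · # · · ·
    · · · · · · · · · ·
    · · · # · · · · · ·
    · · · · · · · · · ·
    · · · · · · · · · ·
    · · · · · · · · · ·

Answer: [4,2,6]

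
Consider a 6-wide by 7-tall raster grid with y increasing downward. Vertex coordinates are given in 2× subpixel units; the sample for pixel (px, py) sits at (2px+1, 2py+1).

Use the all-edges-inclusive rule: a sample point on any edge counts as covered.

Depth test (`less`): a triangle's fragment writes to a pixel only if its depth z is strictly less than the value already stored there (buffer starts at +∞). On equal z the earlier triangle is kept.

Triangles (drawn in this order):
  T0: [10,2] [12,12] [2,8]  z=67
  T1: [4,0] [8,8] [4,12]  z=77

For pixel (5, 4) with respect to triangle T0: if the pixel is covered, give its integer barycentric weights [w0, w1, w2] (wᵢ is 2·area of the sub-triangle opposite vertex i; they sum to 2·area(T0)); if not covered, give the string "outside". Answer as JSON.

T0:
  2·area = 92
  edge (10, 2)→(12, 12): d=(2,10) inclusive
  edge (12, 12)→(2, 8): d=(-10,-4) inclusive
  edge (2, 8)→(10, 2): d=(8,-6) inclusive
    (4,1)@(9, 3): e=[12,78,2] → X
    (5,1)@(11, 3): e=[-8,86,14] → .
    (3,2)@(7, 5): e=[36,50,6] → X
    (5,2)@(11, 5): e=[-4,66,30] → .
    (2,3)@(5, 7): e=[60,22,10] → X
    (5,3)@(11, 7): e=[0,46,46] → X  [on edge]
    (2,4)@(5, 9): e=[64,2,26] → X
    (2,5)@(5, 11): e=[68,-18,42] → .
    (3,5)@(7, 11): e=[48,-10,54] → .
    (4,5)@(9, 11): e=[28,-2,66] → .
    (5,5)@(11, 11): e=[8,6,78] → X
    (5,6)@(11, 13): e=[12,-14,94] → .
  covered (12 px):
    . . . . . .
    . . . . X .
    . . . X X .
    . . X X X X
    . . X X X X
    . . . . . X
    . . . . . .
T1:
  2·area = 48
  edge (4, 0)→(8, 8): d=(4,8) inclusive
  edge (8, 8)→(4, 12): d=(-4,4) inclusive
  edge (4, 12)→(4, 0): d=(0,-12) inclusive
    (2,1)@(5, 3): e=[4,32,12] → X
    (3,1)@(7, 3): e=[-12,24,36] → .
    (2,2)@(5, 5): e=[12,24,12] → X
    (3,2)@(7, 5): e=[-4,16,36] → .
    (5,2)@(11, 5): e=[-36,0,84] → .  [on edge]
    (2,3)@(5, 7): e=[20,16,12] → X
    (3,3)@(7, 7): e=[4,8,36] → X
    (4,3)@(9, 7): e=[-12,0,60] → .  [on edge]
    (2,4)@(5, 9): e=[28,8,12] → X
    (3,4)@(7, 9): e=[12,0,36] → X  [on edge]
    (4,4)@(9, 9): e=[-4,-8,60] → .
    (2,5)@(5, 11): e=[36,0,12] → X  [on edge]
    (1,6)@(3, 13): e=[60,0,-12] → .  [on edge]
  covered (7 px):
    . . . . . .
    . . X . . .
    . . X . . .
    . . X X . .
    . . X X . .
    . . X . . .
    . . . . . .

Answer: [26,62,4]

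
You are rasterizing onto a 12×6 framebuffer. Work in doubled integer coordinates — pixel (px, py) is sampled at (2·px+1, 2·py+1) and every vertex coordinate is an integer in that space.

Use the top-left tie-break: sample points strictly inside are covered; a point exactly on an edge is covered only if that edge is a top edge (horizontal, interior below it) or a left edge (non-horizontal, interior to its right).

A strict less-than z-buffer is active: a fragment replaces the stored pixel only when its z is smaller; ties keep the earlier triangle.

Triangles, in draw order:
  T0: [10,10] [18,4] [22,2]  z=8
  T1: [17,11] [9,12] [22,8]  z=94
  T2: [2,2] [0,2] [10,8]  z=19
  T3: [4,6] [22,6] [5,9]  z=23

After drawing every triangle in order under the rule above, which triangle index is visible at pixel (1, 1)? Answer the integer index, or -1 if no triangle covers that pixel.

T0:
  2·area = 8
  edge (10, 10)→(18, 4): d=(8,-6) top-left  bias=+0
  edge (18, 4)→(22, 2): d=(4,-2) top-left  bias=+0
  edge (22, 2)→(10, 10): d=(-12,8) right/bottom  bias=-1
    (8,2)@(17, 5): e=[2,2,4] → █
    (9,2)@(19, 5): e=[14,6,-12] → ·
    (8,3)@(17, 7): e=[18,10,-20] → ·
  covered (1 px):
    · · · · · · · · · · · ·
    · · · · · · · · · · · ·
    · · · · · · · · █ · · ·
    · · · · · · · · · · · ·
    · · · · · · · · · · · ·
    · · · · · · · · · · · ·
T1:
  2·area = 19
  edge (17, 11)→(9, 12): d=(-8,1) right/bottom  bias=-1
  edge (9, 12)→(22, 8): d=(13,-4) top-left  bias=+0
  edge (22, 8)→(17, 11): d=(-5,3) right/bottom  bias=-1
    (9,4)@(19, 9): e=[14,1,4] → █
    (10,4)@(21, 9): e=[12,9,-2] → ·
    (6,5)@(13, 11): e=[4,3,12] → █
    (7,5)@(15, 11): e=[2,11,6] → █
    (8,5)@(17, 11): e=[0,19,0] → ·  [on edge]
    (9,5)@(19, 11): e=[-2,27,-6] → ·
  covered (3 px):
    · · · · · · · · · · · ·
    · · · · · · · · · · · ·
    · · · · · · · · · · · ·
    · · · · · · · · · · · ·
    · · · · · · · · · █ · ·
    · · · · · · █ █ · · · ·
T2:
  2·area = 12  (B↔C swapped to make it positive)
  edge (2, 2)→(10, 8): d=(8,6) right/bottom  bias=-1
  edge (10, 8)→(0, 2): d=(-10,-6) top-left  bias=+0
  edge (0, 2)→(2, 2): d=(2,0) top-left  bias=+0
    (1,1)@(3, 3): e=[2,8,2] → █
    (2,1)@(5, 3): e=[-10,20,2] → ·
    (1,2)@(3, 5): e=[18,-12,6] → ·
    (2,2)@(5, 5): e=[6,0,6] → █  [on edge]
    (3,2)@(7, 5): e=[-6,12,6] → ·
    (2,3)@(5, 7): e=[22,-20,10] → ·
    (7,5)@(15, 11): e=[-6,0,18] → ·  [on edge]
  covered (2 px):
    · · · · · · · · · · · ·
    · █ · · · · · · · · · ·
    · · █ · · · · · · · · ·
    · · · · · · · · · · · ·
    · · · · · · · · · · · ·
    · · · · · · · · · · · ·
T3:
  2·area = 54
  edge (4, 6)→(22, 6): d=(18,0) top-left  bias=+0
  edge (22, 6)→(5, 9): d=(-17,3) right/bottom  bias=-1
  edge (5, 9)→(4, 6): d=(-1,-3) top-left  bias=+0
    (1,1)@(3, 3): e=[-54,108,0] → ·  [on edge]
    (2,3)@(5, 7): e=[18,34,2] → █
    (3,3)@(7, 7): e=[18,28,8] → █
    (4,3)@(9, 7): e=[18,22,14] → █
    (5,3)@(11, 7): e=[18,16,20] → █
    (6,3)@(13, 7): e=[18,10,26] → █
    (7,3)@(15, 7): e=[18,4,32] → █
    (8,3)@(17, 7): e=[18,-2,38] → ·
    (2,4)@(5, 9): e=[54,0,0] → ·  [on edge]
    (3,4)@(7, 9): e=[54,-6,6] → ·
    (4,4)@(9, 9): e=[54,-12,12] → ·
    (5,4)@(11, 9): e=[54,-18,18] → ·
  covered (6 px):
    · · · · · · · · · · · ·
    · · · · · · · · · · · ·
    · · · · · · · · · · · ·
    · · █ █ █ █ █ █ · · · ·
    · · · · · · · · · · · ·
    · · · · · · · · · · · ·

Z-buffer (winner per pixel, '.' = empty):
  . . . . . . . . . . . .
  . 2 . . . . . . . . . .
  . . 2 . . . . . 0 . . .
  . . 3 3 3 3 3 3 . . . .
  . . . . . . . . . 1 . .
  . . . . . . 1 1 . . . .

Result: 2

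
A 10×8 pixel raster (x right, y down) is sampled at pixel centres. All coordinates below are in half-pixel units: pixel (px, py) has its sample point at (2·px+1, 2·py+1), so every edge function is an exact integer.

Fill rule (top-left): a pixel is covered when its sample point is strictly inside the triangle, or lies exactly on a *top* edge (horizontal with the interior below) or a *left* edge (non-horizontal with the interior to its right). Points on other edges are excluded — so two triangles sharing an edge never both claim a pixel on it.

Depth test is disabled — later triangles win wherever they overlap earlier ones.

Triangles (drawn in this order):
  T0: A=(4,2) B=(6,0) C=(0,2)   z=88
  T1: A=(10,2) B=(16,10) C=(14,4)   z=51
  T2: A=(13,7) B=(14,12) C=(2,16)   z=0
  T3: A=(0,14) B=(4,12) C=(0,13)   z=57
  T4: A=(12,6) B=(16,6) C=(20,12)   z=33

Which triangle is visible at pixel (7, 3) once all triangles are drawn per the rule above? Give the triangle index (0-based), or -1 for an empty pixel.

T0:
  2·area = 8  (B↔C swapped to make it positive)
  edge (4, 2)→(0, 2): d=(-4,0) right/bottom  bias=-1
  edge (0, 2)→(6, 0): d=(6,-2) top-left  bias=+0
  edge (6, 0)→(4, 2): d=(-2,2) right/bottom  bias=-1
    (1,0)@(3, 1): e=[4,0,4] → #  [on edge]
    (2,0)@(5, 1): e=[4,4,0] → ·  [on edge]
    (1,1)@(3, 3): e=[-4,12,0] → ·  [on edge]
    (0,2)@(1, 5): e=[-12,20,0] → ·  [on edge]
  covered (1 px):
    · # · · · · · · · ·
    · · · · · · · · · ·
    · · · · · · · · · ·
    · · · · · · · · · ·
    · · · · · · · · · ·
    · · · · · · · · · ·
    · · · · · · · · · ·
    · · · · · · · · · ·
T1:
  2·area = 20  (B↔C swapped to make it positive)
  edge (10, 2)→(14, 4): d=(4,2) right/bottom  bias=-1
  edge (14, 4)→(16, 10): d=(2,6) right/bottom  bias=-1
  edge (16, 10)→(10, 2): d=(-6,-8) top-left  bias=+0
    (6,0)@(13, 1): e=[-10,0,30] → ·  [on edge]
    (5,1)@(11, 3): e=[2,16,2] → #
    (6,1)@(13, 3): e=[-2,4,18] → ·
    (5,2)@(11, 5): e=[10,20,-10] → ·
    (6,2)@(13, 5): e=[6,8,6] → #
    (7,2)@(15, 5): e=[2,-4,22] → ·
    (6,3)@(13, 7): e=[14,12,-6] → ·
    (7,3)@(15, 7): e=[10,0,10] → ·  [on edge]
    (8,6)@(17, 13): e=[30,0,-10] → ·  [on edge]
  covered (2 px):
    · · · · · · · · · ·
    · · · · · # · · · ·
    · · · · · · # · · ·
    · · · · · · · · · ·
    · · · · · · · · · ·
    · · · · · · · · · ·
    · · · · · · · · · ·
    · · · · · · · · · ·
T2:
  2·area = 64
  edge (13, 7)→(14, 12): d=(1,5) right/bottom  bias=-1
  edge (14, 12)→(2, 16): d=(-12,4) right/bottom  bias=-1
  edge (2, 16)→(13, 7): d=(11,-9) top-left  bias=+0
    (6,3)@(13, 7): e=[0,64,0] → ·  [on edge]
    (5,4)@(11, 9): e=[12,48,4] → #
    (6,4)@(13, 9): e=[2,40,22] → #
    (7,4)@(15, 9): e=[-8,32,40] → ·
    (4,5)@(9, 11): e=[24,32,8] → #
    (7,5)@(15, 11): e=[-6,8,62] → ·
    (8,5)@(17, 11): e=[-16,0,80] → ·  [on edge]
    (3,6)@(7, 13): e=[36,16,12] → #
    (5,6)@(11, 13): e=[16,0,48] → ·  [on edge]
    (6,6)@(13, 13): e=[6,-8,66] → ·
    (2,7)@(5, 15): e=[48,0,16] → ·  [on edge]
    (3,7)@(7, 15): e=[38,-8,34] → ·
  covered (7 px):
    · · · · · · · · · ·
    · · · · · · · · · ·
    · · · · · · · · · ·
    · · · · · · · · · ·
    · · · · · # # · · ·
    · · · · # # # · · ·
    · · · # # · · · · ·
    · · · · · · · · · ·
T3:
  2·area = 4  (B↔C swapped to make it positive)
  edge (0, 14)→(0, 13): d=(0,-1) top-left  bias=+0
  edge (0, 13)→(4, 12): d=(4,-1) top-left  bias=+0
  edge (4, 12)→(0, 14): d=(-4,2) right/bottom  bias=-1
    (0,6)@(1, 13): e=[1,1,2] → #
    (1,6)@(3, 13): e=[3,3,-2] → ·
    (0,7)@(1, 15): e=[1,9,-6] → ·
  covered (1 px):
    · · · · · · · · · ·
    · · · · · · · · · ·
    · · · · · · · · · ·
    · · · · · · · · · ·
    · · · · · · · · · ·
    · · · · · · · · · ·
    # · · · · · · · · ·
    · · · · · · · · · ·
T4:
  2·area = 24
  edge (12, 6)→(16, 6): d=(4,0) top-left  bias=+0
  edge (16, 6)→(20, 12): d=(4,6) right/bottom  bias=-1
  edge (20, 12)→(12, 6): d=(-8,-6) top-left  bias=+0
    (7,3)@(15, 7): e=[4,10,10] → #
    (8,3)@(17, 7): e=[4,-2,22] → ·
    (7,4)@(15, 9): e=[12,18,-6] → ·
    (8,4)@(17, 9): e=[12,6,6] → #
    (9,4)@(19, 9): e=[12,-6,18] → ·
    (8,5)@(17, 11): e=[20,14,-10] → ·
    (9,5)@(19, 11): e=[20,2,2] → #
    (9,6)@(19, 13): e=[28,10,-14] → ·
  covered (3 px):
    · · · · · · · · · ·
    · · · · · · · · · ·
    · · · · · · · · · ·
    · · · · · · · # · ·
    · · · · · · · · # ·
    · · · · · · · · · #
    · · · · · · · · · ·
    · · · · · · · · · ·

Z-buffer (winner per pixel, '.' = empty):
  . 0 . . . . . . . .
  . . . . . 1 . . . .
  . . . . . . 1 . . .
  . . . . . . . 4 . .
  . . . . . 2 2 . 4 .
  . . . . 2 2 2 . . 4
  3 . . 2 2 . . . . .
  . . . . . . . . . .

Answer: 4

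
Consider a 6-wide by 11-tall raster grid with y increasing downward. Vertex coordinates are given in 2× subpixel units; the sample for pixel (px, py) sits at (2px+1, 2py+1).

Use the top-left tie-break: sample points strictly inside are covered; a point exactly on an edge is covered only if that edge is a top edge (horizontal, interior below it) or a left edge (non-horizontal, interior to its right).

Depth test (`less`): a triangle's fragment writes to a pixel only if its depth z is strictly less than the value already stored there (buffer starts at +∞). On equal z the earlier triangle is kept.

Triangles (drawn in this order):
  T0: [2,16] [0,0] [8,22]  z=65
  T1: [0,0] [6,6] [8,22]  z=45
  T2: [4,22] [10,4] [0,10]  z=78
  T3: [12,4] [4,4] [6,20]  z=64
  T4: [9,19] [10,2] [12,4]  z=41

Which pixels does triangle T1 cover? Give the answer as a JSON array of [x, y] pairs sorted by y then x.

T0:
  2·area = 84
  edge (2, 16)→(0, 0): d=(-2,-16) top-left  bias=+0
  edge (0, 0)→(8, 22): d=(8,22) right/bottom  bias=-1
  edge (8, 22)→(2, 16): d=(-6,-6) top-left  bias=+0
    (0,1)@(1, 3): e=[10,2,72] → █
    (1,1)@(3, 3): e=[42,-42,84] → ·
    (0,2)@(1, 5): e=[6,18,60] → █
    (1,2)@(3, 5): e=[38,-26,72] → ·
    (0,3)@(1, 7): e=[2,34,48] → █
    (1,3)@(3, 7): e=[34,-10,60] → ·
    (0,4)@(1, 9): e=[-2,50,36] → ·
    (1,4)@(3, 9): e=[30,6,48] → █
    (2,4)@(5, 9): e=[62,-38,60] → ·
    (1,5)@(3, 11): e=[26,22,36] → █
    (2,5)@(5, 11): e=[58,-22,48] → ·
    (1,6)@(3, 13): e=[22,38,24] → █
    (0,7)@(1, 15): e=[-14,98,0] → ·  [on edge]
    (1,8)@(3, 17): e=[14,70,0] → █  [on edge]
    (2,9)@(5, 19): e=[42,42,0] → █  [on edge]
    (3,10)@(7, 21): e=[70,14,0] → █  [on edge]
  covered (12 px):
    · · · · · ·
    █ · · · · ·
    █ · · · · ·
    █ · · · · ·
    · █ · · · ·
    · █ · · · ·
    · █ · · · ·
    · █ █ · · ·
    · █ █ · · ·
    · · █ · · ·
    · · · █ · ·
T1:
  2·area = 84
  edge (0, 0)→(6, 6): d=(6,6) right/bottom  bias=-1
  edge (6, 6)→(8, 22): d=(2,16) right/bottom  bias=-1
  edge (8, 22)→(0, 0): d=(-8,-22) top-left  bias=+0
    (0,0)@(1, 1): e=[0,70,14] → ·  [on edge]
    (1,1)@(3, 3): e=[0,42,42] → ·  [on edge]
    (1,2)@(3, 5): e=[12,46,26] → █
    (2,2)@(5, 5): e=[0,14,70] → ·  [on edge]
    (1,3)@(3, 7): e=[24,50,10] → █
    (2,3)@(5, 7): e=[12,18,54] → █
    (3,3)@(7, 7): e=[0,-14,98] → ·  [on edge]
    (1,4)@(3, 9): e=[36,54,-6] → ·
    (2,4)@(5, 9): e=[24,22,38] → █
    (3,4)@(7, 9): e=[12,-10,82] → ·
    (4,4)@(9, 9): e=[0,-42,126] → ·  [on edge]
    (2,5)@(5, 11): e=[36,26,22] → █
    (5,5)@(11, 11): e=[0,-70,154] → ·  [on edge]
  covered (9 px):
    · · · · · ·
    · · · · · ·
    · █ · · · ·
    · █ █ · · ·
    · · █ · · ·
    · · █ · · ·
    · · █ · · ·
    · · · █ · ·
    · · · █ · ·
    · · · █ · ·
    · · · · · ·
T2:
  2·area = 144  (B↔C swapped to make it positive)
  edge (4, 22)→(0, 10): d=(-4,-12) top-left  bias=+0
  edge (0, 10)→(10, 4): d=(10,-6) top-left  bias=+0
  edge (10, 4)→(4, 22): d=(-6,18) right/bottom  bias=-1
    (5,0)@(11, 1): e=[168,-24,0] → ·  [on edge]
    (4,2)@(9, 5): e=[128,4,12] → █
    (5,2)@(11, 5): e=[152,16,-24] → ·
    (2,3)@(5, 7): e=[72,0,72] → █  [on edge]
    (3,3)@(7, 7): e=[96,12,36] → █
    (4,3)@(9, 7): e=[120,24,0] → ·  [on edge]
    (1,4)@(3, 9): e=[40,8,96] → █
    (4,4)@(9, 9): e=[112,44,-12] → ·
    (0,5)@(1, 11): e=[8,16,120] → █
    (4,5)@(9, 11): e=[104,64,-24] → ·
    (0,6)@(1, 13): e=[0,36,108] → █  [on edge]
    (3,6)@(7, 13): e=[72,72,0] → ·  [on edge]
    (1,9)@(3, 19): e=[0,108,36] → █  [on edge]
    (2,9)@(5, 19): e=[24,120,0] → ·  [on edge]
  covered (18 px):
    · · · · · ·
    · · · · · ·
    · · · · █ ·
    · · █ █ · ·
    · █ █ █ · ·
    █ █ █ █ · ·
    █ █ █ · · ·
    · █ █ · · ·
    · █ █ · · ·
    · █ · · · ·
    · · · · · ·
T3:
  2·area = 128  (B↔C swapped to make it positive)
  edge (12, 4)→(6, 20): d=(-6,16) right/bottom  bias=-1
  edge (6, 20)→(4, 4): d=(-2,-16) top-left  bias=+0
  edge (4, 4)→(12, 4): d=(8,0) top-left  bias=+0
    (2,2)@(5, 5): e=[106,14,8] → █
    (3,2)@(7, 5): e=[74,46,8] → █
    (4,2)@(9, 5): e=[42,78,8] → █
    (5,2)@(11, 5): e=[10,110,8] → █
    (2,3)@(5, 7): e=[94,10,24] → █
    (5,3)@(11, 7): e=[-2,106,24] → ·
    (2,4)@(5, 9): e=[82,6,40] → █
    (5,4)@(11, 9): e=[-14,102,40] → ·
    (2,5)@(5, 11): e=[70,2,56] → █
    (5,5)@(11, 11): e=[-26,98,56] → ·
    (2,6)@(5, 13): e=[58,-2,72] → ·
    (3,6)@(7, 13): e=[26,30,72] → █
  covered (16 px):
    · · · · · ·
    · · · · · ·
    · · █ █ █ █
    · · █ █ █ ·
    · · █ █ █ ·
    · · █ █ █ ·
    · · · █ · ·
    · · · █ · ·
    · · · █ · ·
    · · · · · ·
    · · · · · ·
T4:
  2·area = 36
  edge (9, 19)→(10, 2): d=(1,-17) top-left  bias=+0
  edge (10, 2)→(12, 4): d=(2,2) right/bottom  bias=-1
  edge (12, 4)→(9, 19): d=(-3,15) right/bottom  bias=-1
    (4,0)@(9, 1): e=[-18,0,54] → ·  [on edge]
    (5,1)@(11, 3): e=[18,0,18] → ·  [on edge]
    (5,2)@(11, 5): e=[20,4,12] → █
    (5,3)@(11, 7): e=[22,8,6] → █
    (5,4)@(11, 9): e=[24,12,0] → ·  [on edge]
    (4,9)@(9, 19): e=[0,36,0] → ·  [on edge]
  covered (2 px):
    · · · · · ·
    · · · · · ·
    · · · · · █
    · · · · · █
    · · · · · ·
    · · · · · ·
    · · · · · ·
    · · · · · ·
    · · · · · ·
    · · · · · ·
    · · · · · ·

Answer: [[1,2],[1,3],[2,3],[2,4],[2,5],[2,6],[3,7],[3,8],[3,9]]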